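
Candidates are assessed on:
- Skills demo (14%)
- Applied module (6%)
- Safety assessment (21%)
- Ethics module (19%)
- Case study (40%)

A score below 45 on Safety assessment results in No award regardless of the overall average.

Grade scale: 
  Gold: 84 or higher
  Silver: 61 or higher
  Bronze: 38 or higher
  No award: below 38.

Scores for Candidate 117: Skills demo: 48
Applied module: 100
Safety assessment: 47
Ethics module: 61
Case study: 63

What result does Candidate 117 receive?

Safety assessment score 47 ≥ 45: minimum met.
Weighted total:
  Skills demo 48 × 0.14 = 6.72
  Applied module 100 × 0.06 = 6
  Safety assessment 47 × 0.21 = 9.87
  Ethics module 61 × 0.19 = 11.59
  Case study 63 × 0.4 = 25.2
Sum = 59.38
59.38 is ≥ 38 and < 61 → Bronze

Bronze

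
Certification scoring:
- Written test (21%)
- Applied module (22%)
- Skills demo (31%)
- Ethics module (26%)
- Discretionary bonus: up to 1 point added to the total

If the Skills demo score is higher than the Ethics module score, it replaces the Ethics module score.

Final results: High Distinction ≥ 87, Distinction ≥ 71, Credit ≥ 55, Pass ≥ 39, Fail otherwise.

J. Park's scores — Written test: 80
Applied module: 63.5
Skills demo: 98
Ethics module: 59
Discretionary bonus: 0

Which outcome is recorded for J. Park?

Distinction

Skills demo (98) > Ethics module (59), so Ethics module counts as 98.
Weighted total:
  Written test 80 × 0.21 = 16.8
  Applied module 63.5 × 0.22 = 13.97
  Skills demo 98 × 0.31 = 30.38
  Ethics module 98 × 0.26 = 25.48
Sum = 86.63
Discretionary bonus: 86.63 + 0 = 86.63
86.63 is ≥ 71 and < 87 → Distinction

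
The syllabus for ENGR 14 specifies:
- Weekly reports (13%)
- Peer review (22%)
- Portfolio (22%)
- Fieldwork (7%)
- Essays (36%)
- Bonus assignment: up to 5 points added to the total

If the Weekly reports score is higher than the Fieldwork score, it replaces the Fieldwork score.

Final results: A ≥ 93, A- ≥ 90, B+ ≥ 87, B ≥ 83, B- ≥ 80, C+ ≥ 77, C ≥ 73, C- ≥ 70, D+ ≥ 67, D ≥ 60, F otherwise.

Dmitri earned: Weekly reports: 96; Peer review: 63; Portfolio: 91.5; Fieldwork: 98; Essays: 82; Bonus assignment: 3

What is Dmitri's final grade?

Weekly reports (96) ≤ Fieldwork (98), so Fieldwork stays at 98.
Weighted total:
  Weekly reports 96 × 0.13 = 12.48
  Peer review 63 × 0.22 = 13.86
  Portfolio 91.5 × 0.22 = 20.13
  Fieldwork 98 × 0.07 = 6.86
  Essays 82 × 0.36 = 29.52
Sum = 82.85
Bonus assignment: 82.85 + 3 = 85.85
85.85 is ≥ 83 and < 87 → B

B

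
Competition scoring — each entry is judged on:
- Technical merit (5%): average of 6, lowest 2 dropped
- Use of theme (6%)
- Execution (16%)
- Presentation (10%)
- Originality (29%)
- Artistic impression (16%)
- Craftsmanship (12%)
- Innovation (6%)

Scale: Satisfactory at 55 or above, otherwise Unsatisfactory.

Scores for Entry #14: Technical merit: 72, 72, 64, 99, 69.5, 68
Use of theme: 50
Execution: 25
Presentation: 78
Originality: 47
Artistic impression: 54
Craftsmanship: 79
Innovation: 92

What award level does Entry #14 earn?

Technical merit: drop 64, 68 → average of remaining 4 = 312.5/4 = 78.125
Weighted total:
  Technical merit 78.125 × 0.05 = 3.90625
  Use of theme 50 × 0.06 = 3
  Execution 25 × 0.16 = 4
  Presentation 78 × 0.1 = 7.8
  Originality 47 × 0.29 = 13.63
  Artistic impression 54 × 0.16 = 8.64
  Craftsmanship 79 × 0.12 = 9.48
  Innovation 92 × 0.06 = 5.52
Sum = 55.97625
55.97625 ≥ 55 → Satisfactory

Satisfactory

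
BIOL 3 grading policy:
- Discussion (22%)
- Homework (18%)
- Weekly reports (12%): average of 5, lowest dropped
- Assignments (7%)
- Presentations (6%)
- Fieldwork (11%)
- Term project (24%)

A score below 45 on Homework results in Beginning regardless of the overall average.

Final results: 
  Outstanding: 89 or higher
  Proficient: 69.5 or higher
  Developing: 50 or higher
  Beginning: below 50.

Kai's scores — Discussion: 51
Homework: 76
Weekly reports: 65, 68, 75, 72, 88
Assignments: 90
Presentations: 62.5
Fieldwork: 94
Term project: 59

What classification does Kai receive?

Weekly reports: drop 65 → average of remaining 4 = 303/4 = 75.75
Homework score 76 ≥ 45: minimum met.
Weighted total:
  Discussion 51 × 0.22 = 11.22
  Homework 76 × 0.18 = 13.68
  Weekly reports 75.75 × 0.12 = 9.09
  Assignments 90 × 0.07 = 6.3
  Presentations 62.5 × 0.06 = 3.75
  Fieldwork 94 × 0.11 = 10.34
  Term project 59 × 0.24 = 14.16
Sum = 68.54
68.54 is ≥ 50 and < 69.5 → Developing

Developing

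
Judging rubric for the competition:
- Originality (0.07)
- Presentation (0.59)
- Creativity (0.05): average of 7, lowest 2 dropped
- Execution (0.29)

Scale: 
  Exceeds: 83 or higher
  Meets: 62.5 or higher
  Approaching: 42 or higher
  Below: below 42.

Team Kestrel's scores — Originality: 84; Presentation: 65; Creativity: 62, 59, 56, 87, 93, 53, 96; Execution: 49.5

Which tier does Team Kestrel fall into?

Meets

Creativity: drop 53, 56 → average of remaining 5 = 397/5 = 79.4
Weighted total:
  Originality 84 × 0.07 = 5.88
  Presentation 65 × 0.59 = 38.35
  Creativity 79.4 × 0.05 = 3.97
  Execution 49.5 × 0.29 = 14.355
Sum = 62.555
62.555 is ≥ 62.5 and < 83 → Meets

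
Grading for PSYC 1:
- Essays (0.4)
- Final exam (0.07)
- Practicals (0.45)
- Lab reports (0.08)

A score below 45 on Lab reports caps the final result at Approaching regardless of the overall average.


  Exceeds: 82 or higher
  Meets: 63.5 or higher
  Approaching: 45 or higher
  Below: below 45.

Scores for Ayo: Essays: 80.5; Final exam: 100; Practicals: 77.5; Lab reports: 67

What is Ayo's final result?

Meets

Lab reports score 67 ≥ 45: minimum met.
Weighted total:
  Essays 80.5 × 0.4 = 32.2
  Final exam 100 × 0.07 = 7
  Practicals 77.5 × 0.45 = 34.875
  Lab reports 67 × 0.08 = 5.36
Sum = 79.435
79.435 is ≥ 63.5 and < 82 → Meets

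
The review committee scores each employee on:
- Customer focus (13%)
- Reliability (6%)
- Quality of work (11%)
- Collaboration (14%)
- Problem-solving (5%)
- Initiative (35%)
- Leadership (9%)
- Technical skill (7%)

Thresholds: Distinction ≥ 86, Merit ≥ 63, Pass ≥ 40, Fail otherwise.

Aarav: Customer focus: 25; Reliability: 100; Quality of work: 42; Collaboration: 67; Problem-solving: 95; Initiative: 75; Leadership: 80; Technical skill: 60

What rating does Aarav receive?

Merit

Weighted total:
  Customer focus 25 × 0.13 = 3.25
  Reliability 100 × 0.06 = 6
  Quality of work 42 × 0.11 = 4.62
  Collaboration 67 × 0.14 = 9.38
  Problem-solving 95 × 0.05 = 4.75
  Initiative 75 × 0.35 = 26.25
  Leadership 80 × 0.09 = 7.2
  Technical skill 60 × 0.07 = 4.2
Sum = 65.65
65.65 is ≥ 63 and < 86 → Merit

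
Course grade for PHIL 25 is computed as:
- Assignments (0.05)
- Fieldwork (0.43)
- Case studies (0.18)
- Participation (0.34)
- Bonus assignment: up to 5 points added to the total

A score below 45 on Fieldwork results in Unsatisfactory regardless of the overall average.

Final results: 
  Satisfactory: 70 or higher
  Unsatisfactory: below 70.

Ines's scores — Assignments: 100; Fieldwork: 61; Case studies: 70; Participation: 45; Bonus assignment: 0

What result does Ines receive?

Unsatisfactory

Fieldwork score 61 ≥ 45: minimum met.
Weighted total:
  Assignments 100 × 0.05 = 5
  Fieldwork 61 × 0.43 = 26.23
  Case studies 70 × 0.18 = 12.6
  Participation 45 × 0.34 = 15.3
Sum = 59.13
Bonus assignment: 59.13 + 0 = 59.13
59.13 < 70 → Unsatisfactory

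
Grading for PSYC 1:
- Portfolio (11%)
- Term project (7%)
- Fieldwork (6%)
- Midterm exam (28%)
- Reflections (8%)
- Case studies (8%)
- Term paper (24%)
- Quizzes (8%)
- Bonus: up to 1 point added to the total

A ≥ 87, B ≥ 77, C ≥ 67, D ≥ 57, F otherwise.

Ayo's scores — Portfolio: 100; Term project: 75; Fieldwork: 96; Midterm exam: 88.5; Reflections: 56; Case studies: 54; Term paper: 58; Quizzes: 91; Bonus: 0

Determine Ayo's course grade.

Weighted total:
  Portfolio 100 × 0.11 = 11
  Term project 75 × 0.07 = 5.25
  Fieldwork 96 × 0.06 = 5.76
  Midterm exam 88.5 × 0.28 = 24.78
  Reflections 56 × 0.08 = 4.48
  Case studies 54 × 0.08 = 4.32
  Term paper 58 × 0.24 = 13.92
  Quizzes 91 × 0.08 = 7.28
Sum = 76.79
Bonus: 76.79 + 0 = 76.79
76.79 is ≥ 67 and < 77 → C

C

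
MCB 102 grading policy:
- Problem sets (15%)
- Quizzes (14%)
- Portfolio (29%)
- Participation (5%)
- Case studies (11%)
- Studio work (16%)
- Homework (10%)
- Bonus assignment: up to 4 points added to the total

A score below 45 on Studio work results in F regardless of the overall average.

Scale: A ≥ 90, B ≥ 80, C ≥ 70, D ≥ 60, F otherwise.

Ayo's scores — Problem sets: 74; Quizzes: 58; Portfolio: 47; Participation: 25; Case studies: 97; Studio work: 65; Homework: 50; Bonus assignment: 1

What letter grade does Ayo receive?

D

Studio work score 65 ≥ 45: minimum met.
Weighted total:
  Problem sets 74 × 0.15 = 11.1
  Quizzes 58 × 0.14 = 8.12
  Portfolio 47 × 0.29 = 13.63
  Participation 25 × 0.05 = 1.25
  Case studies 97 × 0.11 = 10.67
  Studio work 65 × 0.16 = 10.4
  Homework 50 × 0.1 = 5
Sum = 60.17
Bonus assignment: 60.17 + 1 = 61.17
61.17 is ≥ 60 and < 70 → D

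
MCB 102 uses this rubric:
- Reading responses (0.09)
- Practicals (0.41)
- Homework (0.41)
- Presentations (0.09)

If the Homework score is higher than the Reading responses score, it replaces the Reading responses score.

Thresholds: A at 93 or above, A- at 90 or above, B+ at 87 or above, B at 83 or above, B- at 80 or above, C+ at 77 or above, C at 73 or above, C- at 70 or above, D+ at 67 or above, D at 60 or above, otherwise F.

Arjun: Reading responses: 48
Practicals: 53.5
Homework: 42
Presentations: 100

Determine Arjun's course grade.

F

Homework (42) ≤ Reading responses (48), so Reading responses stays at 48.
Weighted total:
  Reading responses 48 × 0.09 = 4.32
  Practicals 53.5 × 0.41 = 21.935
  Homework 42 × 0.41 = 17.22
  Presentations 100 × 0.09 = 9
Sum = 52.475
52.475 < 60 → F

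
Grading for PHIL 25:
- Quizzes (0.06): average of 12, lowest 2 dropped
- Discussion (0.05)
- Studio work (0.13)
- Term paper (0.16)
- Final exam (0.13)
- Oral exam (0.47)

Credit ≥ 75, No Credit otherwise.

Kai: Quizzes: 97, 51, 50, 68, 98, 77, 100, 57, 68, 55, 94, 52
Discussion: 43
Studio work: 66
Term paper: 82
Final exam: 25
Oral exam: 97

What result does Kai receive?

Quizzes: drop 50, 51 → average of remaining 10 = 766/10 = 76.6
Weighted total:
  Quizzes 76.6 × 0.06 = 4.596
  Discussion 43 × 0.05 = 2.15
  Studio work 66 × 0.13 = 8.58
  Term paper 82 × 0.16 = 13.12
  Final exam 25 × 0.13 = 3.25
  Oral exam 97 × 0.47 = 45.59
Sum = 77.286
77.286 ≥ 75 → Credit

Credit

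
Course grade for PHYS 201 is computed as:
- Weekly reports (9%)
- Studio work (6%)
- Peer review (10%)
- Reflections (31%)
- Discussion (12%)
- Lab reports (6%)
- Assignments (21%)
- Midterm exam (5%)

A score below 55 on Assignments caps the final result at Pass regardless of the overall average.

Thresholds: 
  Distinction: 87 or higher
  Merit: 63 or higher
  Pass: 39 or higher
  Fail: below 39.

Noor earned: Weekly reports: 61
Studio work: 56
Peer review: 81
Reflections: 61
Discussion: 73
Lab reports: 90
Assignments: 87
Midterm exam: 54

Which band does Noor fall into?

Assignments score 87 ≥ 55: minimum met.
Weighted total:
  Weekly reports 61 × 0.09 = 5.49
  Studio work 56 × 0.06 = 3.36
  Peer review 81 × 0.1 = 8.1
  Reflections 61 × 0.31 = 18.91
  Discussion 73 × 0.12 = 8.76
  Lab reports 90 × 0.06 = 5.4
  Assignments 87 × 0.21 = 18.27
  Midterm exam 54 × 0.05 = 2.7
Sum = 70.99
70.99 is ≥ 63 and < 87 → Merit

Merit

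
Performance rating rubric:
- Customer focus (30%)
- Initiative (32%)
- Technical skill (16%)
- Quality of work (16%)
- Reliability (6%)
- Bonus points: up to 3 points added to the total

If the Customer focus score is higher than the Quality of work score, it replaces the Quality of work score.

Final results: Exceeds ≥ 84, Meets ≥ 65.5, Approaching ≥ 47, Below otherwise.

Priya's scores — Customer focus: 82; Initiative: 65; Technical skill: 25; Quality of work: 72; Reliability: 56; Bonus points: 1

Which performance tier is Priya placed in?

Meets

Customer focus (82) > Quality of work (72), so Quality of work counts as 82.
Weighted total:
  Customer focus 82 × 0.3 = 24.6
  Initiative 65 × 0.32 = 20.8
  Technical skill 25 × 0.16 = 4
  Quality of work 82 × 0.16 = 13.12
  Reliability 56 × 0.06 = 3.36
Sum = 65.88
Bonus points: 65.88 + 1 = 66.88
66.88 is ≥ 65.5 and < 84 → Meets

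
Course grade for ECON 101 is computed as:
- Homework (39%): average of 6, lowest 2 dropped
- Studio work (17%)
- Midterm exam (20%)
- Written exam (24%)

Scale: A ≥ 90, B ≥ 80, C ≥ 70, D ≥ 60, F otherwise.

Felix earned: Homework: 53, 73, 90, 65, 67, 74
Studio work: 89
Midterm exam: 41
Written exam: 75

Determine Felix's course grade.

C

Homework: drop 53, 65 → average of remaining 4 = 304/4 = 76
Weighted total:
  Homework 76 × 0.39 = 29.64
  Studio work 89 × 0.17 = 15.13
  Midterm exam 41 × 0.2 = 8.2
  Written exam 75 × 0.24 = 18
Sum = 70.97
70.97 is ≥ 70 and < 80 → C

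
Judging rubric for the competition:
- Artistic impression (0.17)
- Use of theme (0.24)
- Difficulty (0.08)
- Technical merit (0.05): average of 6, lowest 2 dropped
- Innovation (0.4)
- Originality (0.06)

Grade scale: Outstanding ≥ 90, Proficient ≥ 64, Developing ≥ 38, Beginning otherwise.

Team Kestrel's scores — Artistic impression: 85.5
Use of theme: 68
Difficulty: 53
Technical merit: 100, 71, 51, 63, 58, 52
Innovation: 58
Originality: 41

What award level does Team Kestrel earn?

Proficient

Technical merit: drop 51, 52 → average of remaining 4 = 292/4 = 73
Weighted total:
  Artistic impression 85.5 × 0.17 = 14.535
  Use of theme 68 × 0.24 = 16.32
  Difficulty 53 × 0.08 = 4.24
  Technical merit 73 × 0.05 = 3.65
  Innovation 58 × 0.4 = 23.2
  Originality 41 × 0.06 = 2.46
Sum = 64.405
64.405 is ≥ 64 and < 90 → Proficient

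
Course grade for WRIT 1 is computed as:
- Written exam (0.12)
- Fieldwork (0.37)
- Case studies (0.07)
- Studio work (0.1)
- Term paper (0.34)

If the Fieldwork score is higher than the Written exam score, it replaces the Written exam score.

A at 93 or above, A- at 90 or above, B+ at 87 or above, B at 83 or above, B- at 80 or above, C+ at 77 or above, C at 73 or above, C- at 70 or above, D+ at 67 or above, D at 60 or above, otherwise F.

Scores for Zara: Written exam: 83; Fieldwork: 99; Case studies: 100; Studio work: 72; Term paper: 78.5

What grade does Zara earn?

Fieldwork (99) > Written exam (83), so Written exam counts as 99.
Weighted total:
  Written exam 99 × 0.12 = 11.88
  Fieldwork 99 × 0.37 = 36.63
  Case studies 100 × 0.07 = 7
  Studio work 72 × 0.1 = 7.2
  Term paper 78.5 × 0.34 = 26.69
Sum = 89.4
89.4 is ≥ 87 and < 90 → B+

B+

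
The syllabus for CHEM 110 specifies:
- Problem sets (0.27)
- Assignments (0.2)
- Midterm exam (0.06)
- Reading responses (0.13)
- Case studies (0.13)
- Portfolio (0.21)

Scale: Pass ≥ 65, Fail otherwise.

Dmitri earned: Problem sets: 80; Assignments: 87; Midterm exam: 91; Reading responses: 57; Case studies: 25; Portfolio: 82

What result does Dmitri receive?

Pass

Weighted total:
  Problem sets 80 × 0.27 = 21.6
  Assignments 87 × 0.2 = 17.4
  Midterm exam 91 × 0.06 = 5.46
  Reading responses 57 × 0.13 = 7.41
  Case studies 25 × 0.13 = 3.25
  Portfolio 82 × 0.21 = 17.22
Sum = 72.34
72.34 ≥ 65 → Pass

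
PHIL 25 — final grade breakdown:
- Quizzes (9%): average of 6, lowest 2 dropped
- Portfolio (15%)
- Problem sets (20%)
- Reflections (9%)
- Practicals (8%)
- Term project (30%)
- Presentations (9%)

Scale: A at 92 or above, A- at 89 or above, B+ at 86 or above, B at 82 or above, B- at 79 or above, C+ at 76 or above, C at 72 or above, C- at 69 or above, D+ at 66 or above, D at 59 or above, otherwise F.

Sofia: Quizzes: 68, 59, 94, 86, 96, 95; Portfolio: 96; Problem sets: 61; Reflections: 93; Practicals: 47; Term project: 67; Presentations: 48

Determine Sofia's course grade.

C-

Quizzes: drop 59, 68 → average of remaining 4 = 371/4 = 92.75
Weighted total:
  Quizzes 92.75 × 0.09 = 8.3475
  Portfolio 96 × 0.15 = 14.4
  Problem sets 61 × 0.2 = 12.2
  Reflections 93 × 0.09 = 8.37
  Practicals 47 × 0.08 = 3.76
  Term project 67 × 0.3 = 20.1
  Presentations 48 × 0.09 = 4.32
Sum = 71.4975
71.4975 is ≥ 69 and < 72 → C-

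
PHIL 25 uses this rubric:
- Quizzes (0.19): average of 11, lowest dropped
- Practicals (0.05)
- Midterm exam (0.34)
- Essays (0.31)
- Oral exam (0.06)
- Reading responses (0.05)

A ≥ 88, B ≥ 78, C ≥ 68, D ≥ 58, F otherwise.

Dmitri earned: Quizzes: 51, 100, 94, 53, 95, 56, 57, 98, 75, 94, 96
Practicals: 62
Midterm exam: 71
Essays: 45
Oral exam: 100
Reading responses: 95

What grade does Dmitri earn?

Quizzes: drop 51 → average of remaining 10 = 818/10 = 81.8
Weighted total:
  Quizzes 81.8 × 0.19 = 15.542
  Practicals 62 × 0.05 = 3.1
  Midterm exam 71 × 0.34 = 24.14
  Essays 45 × 0.31 = 13.95
  Oral exam 100 × 0.06 = 6
  Reading responses 95 × 0.05 = 4.75
Sum = 67.482
67.482 is ≥ 58 and < 68 → D

D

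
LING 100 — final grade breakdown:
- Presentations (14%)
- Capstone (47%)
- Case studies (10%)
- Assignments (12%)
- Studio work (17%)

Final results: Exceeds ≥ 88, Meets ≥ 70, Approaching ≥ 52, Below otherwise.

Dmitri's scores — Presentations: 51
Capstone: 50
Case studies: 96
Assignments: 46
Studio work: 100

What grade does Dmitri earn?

Approaching

Weighted total:
  Presentations 51 × 0.14 = 7.14
  Capstone 50 × 0.47 = 23.5
  Case studies 96 × 0.1 = 9.6
  Assignments 46 × 0.12 = 5.52
  Studio work 100 × 0.17 = 17
Sum = 62.76
62.76 is ≥ 52 and < 70 → Approaching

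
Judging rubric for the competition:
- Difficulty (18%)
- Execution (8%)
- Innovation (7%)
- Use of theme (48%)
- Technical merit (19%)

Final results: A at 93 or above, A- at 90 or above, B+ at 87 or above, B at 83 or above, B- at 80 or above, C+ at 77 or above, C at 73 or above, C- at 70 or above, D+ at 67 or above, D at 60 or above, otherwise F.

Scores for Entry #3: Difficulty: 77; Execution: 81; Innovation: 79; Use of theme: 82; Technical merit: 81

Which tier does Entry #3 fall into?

Weighted total:
  Difficulty 77 × 0.18 = 13.86
  Execution 81 × 0.08 = 6.48
  Innovation 79 × 0.07 = 5.53
  Use of theme 82 × 0.48 = 39.36
  Technical merit 81 × 0.19 = 15.39
Sum = 80.62
80.62 is ≥ 80 and < 83 → B-

B-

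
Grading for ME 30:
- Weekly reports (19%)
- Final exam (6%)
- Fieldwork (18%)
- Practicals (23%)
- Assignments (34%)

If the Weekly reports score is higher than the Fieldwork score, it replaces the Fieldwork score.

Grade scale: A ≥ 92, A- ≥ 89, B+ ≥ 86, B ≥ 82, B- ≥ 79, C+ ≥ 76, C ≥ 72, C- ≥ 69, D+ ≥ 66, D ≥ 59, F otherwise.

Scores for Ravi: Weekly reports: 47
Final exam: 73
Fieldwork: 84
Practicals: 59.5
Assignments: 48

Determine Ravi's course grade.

F

Weekly reports (47) ≤ Fieldwork (84), so Fieldwork stays at 84.
Weighted total:
  Weekly reports 47 × 0.19 = 8.93
  Final exam 73 × 0.06 = 4.38
  Fieldwork 84 × 0.18 = 15.12
  Practicals 59.5 × 0.23 = 13.685
  Assignments 48 × 0.34 = 16.32
Sum = 58.435
58.435 < 59 → F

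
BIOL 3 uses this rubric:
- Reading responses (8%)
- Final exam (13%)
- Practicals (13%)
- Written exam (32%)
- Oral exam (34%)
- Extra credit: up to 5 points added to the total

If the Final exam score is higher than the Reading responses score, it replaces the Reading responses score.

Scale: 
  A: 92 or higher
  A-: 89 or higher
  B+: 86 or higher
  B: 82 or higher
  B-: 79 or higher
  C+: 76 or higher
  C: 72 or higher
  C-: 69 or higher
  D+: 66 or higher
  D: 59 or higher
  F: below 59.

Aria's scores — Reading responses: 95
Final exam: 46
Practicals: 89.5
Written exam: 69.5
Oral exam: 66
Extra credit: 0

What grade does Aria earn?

Final exam (46) ≤ Reading responses (95), so Reading responses stays at 95.
Weighted total:
  Reading responses 95 × 0.08 = 7.6
  Final exam 46 × 0.13 = 5.98
  Practicals 89.5 × 0.13 = 11.635
  Written exam 69.5 × 0.32 = 22.24
  Oral exam 66 × 0.34 = 22.44
Sum = 69.895
Extra credit: 69.895 + 0 = 69.895
69.895 is ≥ 69 and < 72 → C-

C-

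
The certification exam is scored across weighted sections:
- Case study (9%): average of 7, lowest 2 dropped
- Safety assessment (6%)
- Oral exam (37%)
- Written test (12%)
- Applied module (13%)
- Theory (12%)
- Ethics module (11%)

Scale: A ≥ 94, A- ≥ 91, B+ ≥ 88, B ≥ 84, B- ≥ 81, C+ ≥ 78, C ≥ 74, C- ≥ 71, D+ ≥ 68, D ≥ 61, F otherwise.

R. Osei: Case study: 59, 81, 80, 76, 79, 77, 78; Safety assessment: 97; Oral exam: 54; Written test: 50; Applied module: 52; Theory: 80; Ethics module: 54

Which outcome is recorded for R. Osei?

D

Case study: drop 59, 76 → average of remaining 5 = 395/5 = 79
Weighted total:
  Case study 79 × 0.09 = 7.11
  Safety assessment 97 × 0.06 = 5.82
  Oral exam 54 × 0.37 = 19.98
  Written test 50 × 0.12 = 6
  Applied module 52 × 0.13 = 6.76
  Theory 80 × 0.12 = 9.6
  Ethics module 54 × 0.11 = 5.94
Sum = 61.21
61.21 is ≥ 61 and < 68 → D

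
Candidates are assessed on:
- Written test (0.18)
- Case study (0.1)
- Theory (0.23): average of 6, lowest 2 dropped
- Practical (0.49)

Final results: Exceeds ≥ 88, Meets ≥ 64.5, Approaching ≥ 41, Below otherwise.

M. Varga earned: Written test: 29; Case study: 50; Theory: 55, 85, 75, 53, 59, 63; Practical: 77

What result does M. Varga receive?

Approaching

Theory: drop 53, 55 → average of remaining 4 = 282/4 = 70.5
Weighted total:
  Written test 29 × 0.18 = 5.22
  Case study 50 × 0.1 = 5
  Theory 70.5 × 0.23 = 16.215
  Practical 77 × 0.49 = 37.73
Sum = 64.165
64.165 is ≥ 41 and < 64.5 → Approaching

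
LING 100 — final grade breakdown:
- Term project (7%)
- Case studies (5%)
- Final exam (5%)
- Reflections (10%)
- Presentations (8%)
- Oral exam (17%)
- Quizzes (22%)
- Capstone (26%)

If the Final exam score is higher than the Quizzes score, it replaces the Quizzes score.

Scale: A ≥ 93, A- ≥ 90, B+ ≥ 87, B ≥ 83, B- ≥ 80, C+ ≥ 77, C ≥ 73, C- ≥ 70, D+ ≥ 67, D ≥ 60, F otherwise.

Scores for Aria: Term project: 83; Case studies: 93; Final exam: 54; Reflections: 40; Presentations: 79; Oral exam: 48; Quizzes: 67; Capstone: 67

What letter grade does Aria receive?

D

Final exam (54) ≤ Quizzes (67), so Quizzes stays at 67.
Weighted total:
  Term project 83 × 0.07 = 5.81
  Case studies 93 × 0.05 = 4.65
  Final exam 54 × 0.05 = 2.7
  Reflections 40 × 0.1 = 4
  Presentations 79 × 0.08 = 6.32
  Oral exam 48 × 0.17 = 8.16
  Quizzes 67 × 0.22 = 14.74
  Capstone 67 × 0.26 = 17.42
Sum = 63.8
63.8 is ≥ 60 and < 67 → D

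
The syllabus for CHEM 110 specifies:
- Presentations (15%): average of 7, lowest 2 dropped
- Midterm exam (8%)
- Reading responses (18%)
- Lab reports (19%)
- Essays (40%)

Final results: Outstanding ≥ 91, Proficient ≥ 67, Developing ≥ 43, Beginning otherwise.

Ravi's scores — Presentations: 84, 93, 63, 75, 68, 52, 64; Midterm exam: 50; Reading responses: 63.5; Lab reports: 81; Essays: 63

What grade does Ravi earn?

Presentations: drop 52, 63 → average of remaining 5 = 384/5 = 76.8
Weighted total:
  Presentations 76.8 × 0.15 = 11.52
  Midterm exam 50 × 0.08 = 4
  Reading responses 63.5 × 0.18 = 11.43
  Lab reports 81 × 0.19 = 15.39
  Essays 63 × 0.4 = 25.2
Sum = 67.54
67.54 is ≥ 67 and < 91 → Proficient

Proficient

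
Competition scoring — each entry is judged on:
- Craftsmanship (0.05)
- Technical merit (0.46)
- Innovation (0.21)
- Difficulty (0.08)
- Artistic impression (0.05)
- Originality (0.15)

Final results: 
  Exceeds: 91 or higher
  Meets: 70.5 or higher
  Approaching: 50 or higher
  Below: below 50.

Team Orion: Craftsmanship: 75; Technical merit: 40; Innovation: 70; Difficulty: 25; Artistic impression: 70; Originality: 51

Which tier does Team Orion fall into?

Weighted total:
  Craftsmanship 75 × 0.05 = 3.75
  Technical merit 40 × 0.46 = 18.4
  Innovation 70 × 0.21 = 14.7
  Difficulty 25 × 0.08 = 2
  Artistic impression 70 × 0.05 = 3.5
  Originality 51 × 0.15 = 7.65
Sum = 50
50 is ≥ 50 and < 70.5 → Approaching

Approaching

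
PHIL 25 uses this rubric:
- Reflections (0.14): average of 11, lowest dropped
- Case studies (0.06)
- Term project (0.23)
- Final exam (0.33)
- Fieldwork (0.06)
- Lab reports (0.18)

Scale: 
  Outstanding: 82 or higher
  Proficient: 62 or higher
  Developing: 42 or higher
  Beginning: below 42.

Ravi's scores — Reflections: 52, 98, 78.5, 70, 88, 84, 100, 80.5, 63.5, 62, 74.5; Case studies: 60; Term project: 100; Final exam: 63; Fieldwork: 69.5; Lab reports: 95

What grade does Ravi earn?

Proficient

Reflections: drop 52 → average of remaining 10 = 799/10 = 79.9
Weighted total:
  Reflections 79.9 × 0.14 = 11.186
  Case studies 60 × 0.06 = 3.6
  Term project 100 × 0.23 = 23
  Final exam 63 × 0.33 = 20.79
  Fieldwork 69.5 × 0.06 = 4.17
  Lab reports 95 × 0.18 = 17.1
Sum = 79.846
79.846 is ≥ 62 and < 82 → Proficient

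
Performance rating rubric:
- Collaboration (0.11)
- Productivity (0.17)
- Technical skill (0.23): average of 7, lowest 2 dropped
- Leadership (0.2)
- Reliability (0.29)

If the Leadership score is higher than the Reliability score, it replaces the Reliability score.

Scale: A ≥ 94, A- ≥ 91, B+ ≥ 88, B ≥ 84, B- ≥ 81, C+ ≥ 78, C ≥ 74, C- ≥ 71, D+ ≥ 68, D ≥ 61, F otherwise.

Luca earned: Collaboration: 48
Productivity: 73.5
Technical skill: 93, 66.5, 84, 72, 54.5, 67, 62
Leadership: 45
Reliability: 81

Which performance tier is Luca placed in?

Technical skill: drop 54.5, 62 → average of remaining 5 = 382.5/5 = 76.5
Leadership (45) ≤ Reliability (81), so Reliability stays at 81.
Weighted total:
  Collaboration 48 × 0.11 = 5.28
  Productivity 73.5 × 0.17 = 12.495
  Technical skill 76.5 × 0.23 = 17.595
  Leadership 45 × 0.2 = 9
  Reliability 81 × 0.29 = 23.49
Sum = 67.86
67.86 is ≥ 61 and < 68 → D

D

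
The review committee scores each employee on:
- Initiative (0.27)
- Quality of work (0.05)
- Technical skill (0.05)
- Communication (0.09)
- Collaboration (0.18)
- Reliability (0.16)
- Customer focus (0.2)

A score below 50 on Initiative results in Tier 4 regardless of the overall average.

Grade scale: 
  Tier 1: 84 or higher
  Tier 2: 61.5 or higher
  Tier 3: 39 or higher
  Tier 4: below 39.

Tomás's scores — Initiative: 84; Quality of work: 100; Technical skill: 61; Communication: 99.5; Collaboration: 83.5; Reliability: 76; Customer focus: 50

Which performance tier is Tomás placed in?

Initiative score 84 ≥ 50: minimum met.
Weighted total:
  Initiative 84 × 0.27 = 22.68
  Quality of work 100 × 0.05 = 5
  Technical skill 61 × 0.05 = 3.05
  Communication 99.5 × 0.09 = 8.955
  Collaboration 83.5 × 0.18 = 15.03
  Reliability 76 × 0.16 = 12.16
  Customer focus 50 × 0.2 = 10
Sum = 76.875
76.875 is ≥ 61.5 and < 84 → Tier 2

Tier 2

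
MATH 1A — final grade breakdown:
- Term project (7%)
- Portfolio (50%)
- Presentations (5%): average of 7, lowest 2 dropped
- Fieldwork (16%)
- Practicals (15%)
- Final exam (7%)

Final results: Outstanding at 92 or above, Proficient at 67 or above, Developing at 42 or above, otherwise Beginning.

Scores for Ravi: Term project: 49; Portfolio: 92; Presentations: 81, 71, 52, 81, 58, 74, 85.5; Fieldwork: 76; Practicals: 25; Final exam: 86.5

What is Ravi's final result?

Presentations: drop 52, 58 → average of remaining 5 = 392.5/5 = 78.5
Weighted total:
  Term project 49 × 0.07 = 3.43
  Portfolio 92 × 0.5 = 46
  Presentations 78.5 × 0.05 = 3.925
  Fieldwork 76 × 0.16 = 12.16
  Practicals 25 × 0.15 = 3.75
  Final exam 86.5 × 0.07 = 6.055
Sum = 75.32
75.32 is ≥ 67 and < 92 → Proficient

Proficient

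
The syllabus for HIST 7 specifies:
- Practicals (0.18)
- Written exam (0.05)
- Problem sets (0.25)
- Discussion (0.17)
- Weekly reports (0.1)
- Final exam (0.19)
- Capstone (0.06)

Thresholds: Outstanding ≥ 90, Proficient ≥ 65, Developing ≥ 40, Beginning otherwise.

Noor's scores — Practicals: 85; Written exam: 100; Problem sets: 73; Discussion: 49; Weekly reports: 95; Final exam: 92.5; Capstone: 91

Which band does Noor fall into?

Weighted total:
  Practicals 85 × 0.18 = 15.3
  Written exam 100 × 0.05 = 5
  Problem sets 73 × 0.25 = 18.25
  Discussion 49 × 0.17 = 8.33
  Weekly reports 95 × 0.1 = 9.5
  Final exam 92.5 × 0.19 = 17.575
  Capstone 91 × 0.06 = 5.46
Sum = 79.415
79.415 is ≥ 65 and < 90 → Proficient

Proficient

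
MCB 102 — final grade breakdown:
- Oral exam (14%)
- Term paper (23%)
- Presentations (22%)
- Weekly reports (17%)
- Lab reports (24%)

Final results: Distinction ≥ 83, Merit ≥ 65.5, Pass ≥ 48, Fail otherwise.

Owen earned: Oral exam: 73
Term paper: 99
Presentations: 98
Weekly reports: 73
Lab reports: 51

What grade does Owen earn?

Merit

Weighted total:
  Oral exam 73 × 0.14 = 10.22
  Term paper 99 × 0.23 = 22.77
  Presentations 98 × 0.22 = 21.56
  Weekly reports 73 × 0.17 = 12.41
  Lab reports 51 × 0.24 = 12.24
Sum = 79.2
79.2 is ≥ 65.5 and < 83 → Merit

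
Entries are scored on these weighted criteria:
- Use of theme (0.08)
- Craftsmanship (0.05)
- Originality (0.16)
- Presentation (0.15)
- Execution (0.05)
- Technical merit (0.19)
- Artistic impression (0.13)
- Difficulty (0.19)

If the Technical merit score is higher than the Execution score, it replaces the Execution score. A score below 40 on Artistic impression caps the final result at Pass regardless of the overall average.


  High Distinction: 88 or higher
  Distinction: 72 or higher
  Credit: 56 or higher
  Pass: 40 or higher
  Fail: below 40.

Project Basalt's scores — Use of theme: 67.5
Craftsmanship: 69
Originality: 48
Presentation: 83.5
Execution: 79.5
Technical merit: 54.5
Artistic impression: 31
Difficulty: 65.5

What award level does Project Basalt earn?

Pass

Technical merit (54.5) ≤ Execution (79.5), so Execution stays at 79.5.
Artistic impression score 31 < 40: minimum not met.
Weighted total:
  Use of theme 67.5 × 0.08 = 5.4
  Craftsmanship 69 × 0.05 = 3.45
  Originality 48 × 0.16 = 7.68
  Presentation 83.5 × 0.15 = 12.525
  Execution 79.5 × 0.05 = 3.975
  Technical merit 54.5 × 0.19 = 10.355
  Artistic impression 31 × 0.13 = 4.03
  Difficulty 65.5 × 0.19 = 12.445
Sum = 59.86
59.86 would be Credit; cap at Pass applies → Pass.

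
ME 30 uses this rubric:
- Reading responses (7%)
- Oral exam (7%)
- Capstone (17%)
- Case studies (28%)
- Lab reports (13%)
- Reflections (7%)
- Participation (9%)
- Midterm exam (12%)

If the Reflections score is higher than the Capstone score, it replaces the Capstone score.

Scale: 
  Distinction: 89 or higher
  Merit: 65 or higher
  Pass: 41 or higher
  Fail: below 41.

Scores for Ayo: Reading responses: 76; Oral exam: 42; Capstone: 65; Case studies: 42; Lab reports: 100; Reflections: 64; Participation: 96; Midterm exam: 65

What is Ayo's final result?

Pass

Reflections (64) ≤ Capstone (65), so Capstone stays at 65.
Weighted total:
  Reading responses 76 × 0.07 = 5.32
  Oral exam 42 × 0.07 = 2.94
  Capstone 65 × 0.17 = 11.05
  Case studies 42 × 0.28 = 11.76
  Lab reports 100 × 0.13 = 13
  Reflections 64 × 0.07 = 4.48
  Participation 96 × 0.09 = 8.64
  Midterm exam 65 × 0.12 = 7.8
Sum = 64.99
64.99 is ≥ 41 and < 65 → Pass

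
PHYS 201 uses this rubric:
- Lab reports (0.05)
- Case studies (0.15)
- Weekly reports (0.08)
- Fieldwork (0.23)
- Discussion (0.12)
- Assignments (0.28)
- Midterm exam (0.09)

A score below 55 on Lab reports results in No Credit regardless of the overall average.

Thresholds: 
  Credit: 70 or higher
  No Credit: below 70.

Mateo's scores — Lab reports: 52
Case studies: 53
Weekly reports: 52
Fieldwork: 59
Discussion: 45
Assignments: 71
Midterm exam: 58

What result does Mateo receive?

No Credit

Lab reports score 52 < 55: minimum not met.
Weighted total:
  Lab reports 52 × 0.05 = 2.6
  Case studies 53 × 0.15 = 7.95
  Weekly reports 52 × 0.08 = 4.16
  Fieldwork 59 × 0.23 = 13.57
  Discussion 45 × 0.12 = 5.4
  Assignments 71 × 0.28 = 19.88
  Midterm exam 58 × 0.09 = 5.22
Sum = 58.78
Because the Lab reports minimum was not met, the result is No Credit.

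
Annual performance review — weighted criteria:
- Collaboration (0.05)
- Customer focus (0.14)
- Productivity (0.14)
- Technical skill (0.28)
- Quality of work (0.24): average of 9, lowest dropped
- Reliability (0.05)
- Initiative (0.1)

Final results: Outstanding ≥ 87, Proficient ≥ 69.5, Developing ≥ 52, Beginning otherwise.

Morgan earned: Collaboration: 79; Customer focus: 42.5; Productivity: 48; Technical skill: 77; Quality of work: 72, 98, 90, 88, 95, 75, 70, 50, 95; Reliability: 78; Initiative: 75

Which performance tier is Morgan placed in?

Quality of work: drop 50 → average of remaining 8 = 683/8 = 85.375
Weighted total:
  Collaboration 79 × 0.05 = 3.95
  Customer focus 42.5 × 0.14 = 5.95
  Productivity 48 × 0.14 = 6.72
  Technical skill 77 × 0.28 = 21.56
  Quality of work 85.375 × 0.24 = 20.49
  Reliability 78 × 0.05 = 3.9
  Initiative 75 × 0.1 = 7.5
Sum = 70.07
70.07 is ≥ 69.5 and < 87 → Proficient

Proficient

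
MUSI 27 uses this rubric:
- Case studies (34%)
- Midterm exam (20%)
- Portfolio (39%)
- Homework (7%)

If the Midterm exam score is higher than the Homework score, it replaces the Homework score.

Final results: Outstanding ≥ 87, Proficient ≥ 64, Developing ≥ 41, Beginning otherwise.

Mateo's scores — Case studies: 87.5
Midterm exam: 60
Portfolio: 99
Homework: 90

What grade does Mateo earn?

Proficient

Midterm exam (60) ≤ Homework (90), so Homework stays at 90.
Weighted total:
  Case studies 87.5 × 0.34 = 29.75
  Midterm exam 60 × 0.2 = 12
  Portfolio 99 × 0.39 = 38.61
  Homework 90 × 0.07 = 6.3
Sum = 86.66
86.66 is ≥ 64 and < 87 → Proficient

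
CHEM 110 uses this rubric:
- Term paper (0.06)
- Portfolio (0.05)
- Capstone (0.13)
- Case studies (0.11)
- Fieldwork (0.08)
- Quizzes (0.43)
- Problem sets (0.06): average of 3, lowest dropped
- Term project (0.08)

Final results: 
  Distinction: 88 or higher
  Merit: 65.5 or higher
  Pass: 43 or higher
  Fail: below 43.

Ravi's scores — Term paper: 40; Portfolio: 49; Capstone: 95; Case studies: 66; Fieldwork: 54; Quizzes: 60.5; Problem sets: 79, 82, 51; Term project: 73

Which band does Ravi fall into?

Pass

Problem sets: drop 51 → average of remaining 2 = 161/2 = 80.5
Weighted total:
  Term paper 40 × 0.06 = 2.4
  Portfolio 49 × 0.05 = 2.45
  Capstone 95 × 0.13 = 12.35
  Case studies 66 × 0.11 = 7.26
  Fieldwork 54 × 0.08 = 4.32
  Quizzes 60.5 × 0.43 = 26.015
  Problem sets 80.5 × 0.06 = 4.83
  Term project 73 × 0.08 = 5.84
Sum = 65.465
65.465 is ≥ 43 and < 65.5 → Pass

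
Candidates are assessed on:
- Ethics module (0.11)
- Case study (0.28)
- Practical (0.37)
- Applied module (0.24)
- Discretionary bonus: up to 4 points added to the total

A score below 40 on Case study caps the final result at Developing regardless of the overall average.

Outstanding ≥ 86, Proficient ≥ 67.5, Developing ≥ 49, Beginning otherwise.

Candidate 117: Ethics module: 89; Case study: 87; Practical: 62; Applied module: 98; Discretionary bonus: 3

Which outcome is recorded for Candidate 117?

Proficient

Case study score 87 ≥ 40: minimum met.
Weighted total:
  Ethics module 89 × 0.11 = 9.79
  Case study 87 × 0.28 = 24.36
  Practical 62 × 0.37 = 22.94
  Applied module 98 × 0.24 = 23.52
Sum = 80.61
Discretionary bonus: 80.61 + 3 = 83.61
83.61 is ≥ 67.5 and < 86 → Proficient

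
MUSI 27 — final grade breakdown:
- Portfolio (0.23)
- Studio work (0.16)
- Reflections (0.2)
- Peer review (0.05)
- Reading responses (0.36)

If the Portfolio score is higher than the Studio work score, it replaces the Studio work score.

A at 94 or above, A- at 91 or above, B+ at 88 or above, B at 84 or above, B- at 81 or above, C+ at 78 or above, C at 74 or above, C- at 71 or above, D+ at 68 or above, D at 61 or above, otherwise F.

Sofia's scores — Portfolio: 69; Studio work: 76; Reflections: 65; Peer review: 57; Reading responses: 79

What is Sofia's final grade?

Portfolio (69) ≤ Studio work (76), so Studio work stays at 76.
Weighted total:
  Portfolio 69 × 0.23 = 15.87
  Studio work 76 × 0.16 = 12.16
  Reflections 65 × 0.2 = 13
  Peer review 57 × 0.05 = 2.85
  Reading responses 79 × 0.36 = 28.44
Sum = 72.32
72.32 is ≥ 71 and < 74 → C-

C-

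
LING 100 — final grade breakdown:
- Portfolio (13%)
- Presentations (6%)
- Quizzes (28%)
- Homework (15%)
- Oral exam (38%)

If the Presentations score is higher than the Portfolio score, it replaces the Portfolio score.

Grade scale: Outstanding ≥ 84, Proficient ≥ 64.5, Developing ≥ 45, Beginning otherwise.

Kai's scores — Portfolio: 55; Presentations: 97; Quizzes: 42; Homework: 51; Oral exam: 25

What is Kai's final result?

Developing

Presentations (97) > Portfolio (55), so Portfolio counts as 97.
Weighted total:
  Portfolio 97 × 0.13 = 12.61
  Presentations 97 × 0.06 = 5.82
  Quizzes 42 × 0.28 = 11.76
  Homework 51 × 0.15 = 7.65
  Oral exam 25 × 0.38 = 9.5
Sum = 47.34
47.34 is ≥ 45 and < 64.5 → Developing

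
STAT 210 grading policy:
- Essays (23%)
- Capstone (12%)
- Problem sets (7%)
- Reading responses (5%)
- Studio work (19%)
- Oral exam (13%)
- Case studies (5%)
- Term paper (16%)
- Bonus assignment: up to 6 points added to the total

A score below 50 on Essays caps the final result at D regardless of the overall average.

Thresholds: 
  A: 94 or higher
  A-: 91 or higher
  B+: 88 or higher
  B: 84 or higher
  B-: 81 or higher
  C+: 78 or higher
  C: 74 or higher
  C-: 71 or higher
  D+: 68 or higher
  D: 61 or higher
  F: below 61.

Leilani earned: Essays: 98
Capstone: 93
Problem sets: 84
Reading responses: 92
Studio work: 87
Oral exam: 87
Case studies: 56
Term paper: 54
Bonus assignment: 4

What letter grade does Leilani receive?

B

Essays score 98 ≥ 50: minimum met.
Weighted total:
  Essays 98 × 0.23 = 22.54
  Capstone 93 × 0.12 = 11.16
  Problem sets 84 × 0.07 = 5.88
  Reading responses 92 × 0.05 = 4.6
  Studio work 87 × 0.19 = 16.53
  Oral exam 87 × 0.13 = 11.31
  Case studies 56 × 0.05 = 2.8
  Term paper 54 × 0.16 = 8.64
Sum = 83.46
Bonus assignment: 83.46 + 4 = 87.46
87.46 is ≥ 84 and < 88 → B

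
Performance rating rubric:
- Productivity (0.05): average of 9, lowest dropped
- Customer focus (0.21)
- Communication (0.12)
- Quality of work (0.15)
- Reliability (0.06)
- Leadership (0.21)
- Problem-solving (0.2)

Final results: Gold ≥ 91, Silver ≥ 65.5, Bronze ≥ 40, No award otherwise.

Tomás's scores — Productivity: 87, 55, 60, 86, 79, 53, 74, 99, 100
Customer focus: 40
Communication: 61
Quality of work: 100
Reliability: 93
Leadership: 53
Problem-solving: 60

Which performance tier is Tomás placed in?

Bronze

Productivity: drop 53 → average of remaining 8 = 640/8 = 80
Weighted total:
  Productivity 80 × 0.05 = 4
  Customer focus 40 × 0.21 = 8.4
  Communication 61 × 0.12 = 7.32
  Quality of work 100 × 0.15 = 15
  Reliability 93 × 0.06 = 5.58
  Leadership 53 × 0.21 = 11.13
  Problem-solving 60 × 0.2 = 12
Sum = 63.43
63.43 is ≥ 40 and < 65.5 → Bronze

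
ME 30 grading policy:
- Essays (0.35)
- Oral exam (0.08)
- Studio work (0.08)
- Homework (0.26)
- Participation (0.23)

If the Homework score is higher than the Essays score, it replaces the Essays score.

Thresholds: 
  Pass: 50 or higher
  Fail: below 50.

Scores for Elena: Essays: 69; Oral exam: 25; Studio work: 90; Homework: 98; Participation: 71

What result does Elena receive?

Pass

Homework (98) > Essays (69), so Essays counts as 98.
Weighted total:
  Essays 98 × 0.35 = 34.3
  Oral exam 25 × 0.08 = 2
  Studio work 90 × 0.08 = 7.2
  Homework 98 × 0.26 = 25.48
  Participation 71 × 0.23 = 16.33
Sum = 85.31
85.31 ≥ 50 → Pass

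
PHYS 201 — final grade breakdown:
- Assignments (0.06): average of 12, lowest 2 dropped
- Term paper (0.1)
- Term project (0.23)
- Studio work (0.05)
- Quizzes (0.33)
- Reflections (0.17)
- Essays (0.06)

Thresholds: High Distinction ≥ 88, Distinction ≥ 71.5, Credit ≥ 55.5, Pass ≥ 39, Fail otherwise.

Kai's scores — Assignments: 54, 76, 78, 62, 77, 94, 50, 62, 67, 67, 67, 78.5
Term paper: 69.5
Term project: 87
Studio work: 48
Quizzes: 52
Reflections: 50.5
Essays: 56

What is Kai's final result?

Assignments: drop 50, 54 → average of remaining 10 = 728.5/10 = 72.85
Weighted total:
  Assignments 72.85 × 0.06 = 4.371
  Term paper 69.5 × 0.1 = 6.95
  Term project 87 × 0.23 = 20.01
  Studio work 48 × 0.05 = 2.4
  Quizzes 52 × 0.33 = 17.16
  Reflections 50.5 × 0.17 = 8.585
  Essays 56 × 0.06 = 3.36
Sum = 62.836
62.836 is ≥ 55.5 and < 71.5 → Credit

Credit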